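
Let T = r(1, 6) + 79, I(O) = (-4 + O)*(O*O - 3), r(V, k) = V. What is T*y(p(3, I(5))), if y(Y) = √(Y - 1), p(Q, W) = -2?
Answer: 80*I*√3 ≈ 138.56*I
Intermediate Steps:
I(O) = (-4 + O)*(-3 + O²) (I(O) = (-4 + O)*(O² - 3) = (-4 + O)*(-3 + O²))
y(Y) = √(-1 + Y)
T = 80 (T = 1 + 79 = 80)
T*y(p(3, I(5))) = 80*√(-1 - 2) = 80*√(-3) = 80*(I*√3) = 80*I*√3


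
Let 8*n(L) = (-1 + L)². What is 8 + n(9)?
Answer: 16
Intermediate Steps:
n(L) = (-1 + L)²/8
8 + n(9) = 8 + (-1 + 9)²/8 = 8 + (⅛)*8² = 8 + (⅛)*64 = 8 + 8 = 16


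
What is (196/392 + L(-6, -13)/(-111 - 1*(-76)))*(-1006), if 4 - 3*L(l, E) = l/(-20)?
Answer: -245464/525 ≈ -467.55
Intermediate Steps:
L(l, E) = 4/3 + l/60 (L(l, E) = 4/3 - l/(3*(-20)) = 4/3 - l*(-1)/(3*20) = 4/3 - (-1)*l/60 = 4/3 + l/60)
(196/392 + L(-6, -13)/(-111 - 1*(-76)))*(-1006) = (196/392 + (4/3 + (1/60)*(-6))/(-111 - 1*(-76)))*(-1006) = (196*(1/392) + (4/3 - ⅒)/(-111 + 76))*(-1006) = (½ + (37/30)/(-35))*(-1006) = (½ + (37/30)*(-1/35))*(-1006) = (½ - 37/1050)*(-1006) = (244/525)*(-1006) = -245464/525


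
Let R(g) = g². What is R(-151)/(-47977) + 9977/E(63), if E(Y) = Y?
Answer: 477230066/3022551 ≈ 157.89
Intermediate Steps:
R(-151)/(-47977) + 9977/E(63) = (-151)²/(-47977) + 9977/63 = 22801*(-1/47977) + 9977*(1/63) = -22801/47977 + 9977/63 = 477230066/3022551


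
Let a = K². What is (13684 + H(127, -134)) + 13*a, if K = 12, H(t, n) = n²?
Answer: 33512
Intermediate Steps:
a = 144 (a = 12² = 144)
(13684 + H(127, -134)) + 13*a = (13684 + (-134)²) + 13*144 = (13684 + 17956) + 1872 = 31640 + 1872 = 33512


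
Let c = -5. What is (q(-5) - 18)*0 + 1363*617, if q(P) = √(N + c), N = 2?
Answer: 840971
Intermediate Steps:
q(P) = I*√3 (q(P) = √(2 - 5) = √(-3) = I*√3)
(q(-5) - 18)*0 + 1363*617 = (I*√3 - 18)*0 + 1363*617 = (-18 + I*√3)*0 + 840971 = 0 + 840971 = 840971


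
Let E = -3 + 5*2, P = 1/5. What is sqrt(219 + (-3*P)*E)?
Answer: sqrt(5370)/5 ≈ 14.656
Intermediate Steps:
P = 1/5 ≈ 0.20000
E = 7 (E = -3 + 10 = 7)
sqrt(219 + (-3*P)*E) = sqrt(219 - 3*1/5*7) = sqrt(219 - 3/5*7) = sqrt(219 - 21/5) = sqrt(1074/5) = sqrt(5370)/5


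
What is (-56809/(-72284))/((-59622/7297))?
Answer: -414535273/4309716648 ≈ -0.096186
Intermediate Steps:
(-56809/(-72284))/((-59622/7297)) = (-56809*(-1/72284))/((-59622*1/7297)) = 56809/(72284*(-59622/7297)) = (56809/72284)*(-7297/59622) = -414535273/4309716648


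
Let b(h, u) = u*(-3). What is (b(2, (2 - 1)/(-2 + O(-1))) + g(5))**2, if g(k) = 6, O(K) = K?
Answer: 49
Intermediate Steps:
b(h, u) = -3*u
(b(2, (2 - 1)/(-2 + O(-1))) + g(5))**2 = (-3*(2 - 1)/(-2 - 1) + 6)**2 = (-3/(-3) + 6)**2 = (-3*(-1)/3 + 6)**2 = (-3*(-1/3) + 6)**2 = (1 + 6)**2 = 7**2 = 49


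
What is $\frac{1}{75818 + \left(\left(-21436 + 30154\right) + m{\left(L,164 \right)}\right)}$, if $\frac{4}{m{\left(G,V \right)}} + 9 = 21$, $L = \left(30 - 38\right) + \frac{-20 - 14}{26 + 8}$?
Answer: $\frac{3}{253609} \approx 1.1829 \cdot 10^{-5}$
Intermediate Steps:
$L = -9$ ($L = -8 - \frac{34}{34} = -8 - 1 = -9$)
$m{\left(G,V \right)} = \frac{1}{3}$ ($m{\left(G,V \right)} = \frac{4}{-9 + 21} = \frac{4}{12} = 4 \cdot \frac{1}{12} = \frac{1}{3}$)
$\frac{1}{75818 + \left(\left(-21436 + 30154\right) + m{\left(L,164 \right)}\right)} = \frac{1}{75818 + \left(\left(-21436 + 30154\right) + \frac{1}{3}\right)} = \frac{1}{75818 + \left(8718 + \frac{1}{3}\right)} = \frac{1}{75818 + \frac{26155}{3}} = \frac{1}{\frac{253609}{3}} = \frac{3}{253609}$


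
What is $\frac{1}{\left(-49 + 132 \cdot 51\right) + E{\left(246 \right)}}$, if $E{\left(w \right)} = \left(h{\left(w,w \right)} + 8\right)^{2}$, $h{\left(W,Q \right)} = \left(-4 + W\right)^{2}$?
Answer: $\frac{1}{3430685867} \approx 2.9149 \cdot 10^{-10}$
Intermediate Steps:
$E{\left(w \right)} = \left(8 + \left(-4 + w\right)^{2}\right)^{2}$ ($E{\left(w \right)} = \left(\left(-4 + w\right)^{2} + 8\right)^{2} = \left(8 + \left(-4 + w\right)^{2}\right)^{2}$)
$\frac{1}{\left(-49 + 132 \cdot 51\right) + E{\left(246 \right)}} = \frac{1}{\left(-49 + 132 \cdot 51\right) + \left(8 + \left(-4 + 246\right)^{2}\right)^{2}} = \frac{1}{\left(-49 + 6732\right) + \left(8 + 242^{2}\right)^{2}} = \frac{1}{6683 + \left(8 + 58564\right)^{2}} = \frac{1}{6683 + 58572^{2}} = \frac{1}{6683 + 3430679184} = \frac{1}{3430685867}$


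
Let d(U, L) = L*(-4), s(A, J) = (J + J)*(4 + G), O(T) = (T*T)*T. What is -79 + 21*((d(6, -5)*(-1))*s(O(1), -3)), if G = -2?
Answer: 4961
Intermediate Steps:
O(T) = T³ (O(T) = T²*T = T³)
s(A, J) = 4*J (s(A, J) = (J + J)*(4 - 2) = (2*J)*2 = 4*J)
d(U, L) = -4*L
-79 + 21*((d(6, -5)*(-1))*s(O(1), -3)) = -79 + 21*((-4*(-5)*(-1))*(4*(-3))) = -79 + 21*((20*(-1))*(-12)) = -79 + 21*(-20*(-12)) = -79 + 21*240 = -79 + 5040 = 4961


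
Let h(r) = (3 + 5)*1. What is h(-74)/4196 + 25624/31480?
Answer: 3367817/4127815 ≈ 0.81588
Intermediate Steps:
h(r) = 8 (h(r) = 8*1 = 8)
h(-74)/4196 + 25624/31480 = 8/4196 + 25624/31480 = 8*(1/4196) + 25624*(1/31480) = 2/1049 + 3203/3935 = 3367817/4127815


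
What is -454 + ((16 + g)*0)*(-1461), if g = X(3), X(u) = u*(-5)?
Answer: -454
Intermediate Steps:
X(u) = -5*u
g = -15 (g = -5*3 = -15)
-454 + ((16 + g)*0)*(-1461) = -454 + ((16 - 15)*0)*(-1461) = -454 + (1*0)*(-1461) = -454 + 0*(-1461) = -454 + 0 = -454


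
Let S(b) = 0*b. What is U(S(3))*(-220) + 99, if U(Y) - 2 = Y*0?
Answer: -341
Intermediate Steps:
S(b) = 0
U(Y) = 2 (U(Y) = 2 + Y*0 = 2 + 0 = 2)
U(S(3))*(-220) + 99 = 2*(-220) + 99 = -440 + 99 = -341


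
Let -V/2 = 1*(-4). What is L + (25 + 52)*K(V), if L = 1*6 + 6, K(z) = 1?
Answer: 89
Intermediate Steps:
V = 8 (V = -2*(-4) = 8)
L = 12 (L = 6 + 6 = 12)
L + (25 + 52)*K(V) = 12 + (25 + 52)*1 = 12 + 77*1 = 12 + 77 = 89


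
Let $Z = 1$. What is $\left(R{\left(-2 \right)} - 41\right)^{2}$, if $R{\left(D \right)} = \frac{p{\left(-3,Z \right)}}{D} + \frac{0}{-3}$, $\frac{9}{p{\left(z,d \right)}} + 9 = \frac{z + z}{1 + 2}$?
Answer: $\frac{797449}{484} \approx 1647.6$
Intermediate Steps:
$p{\left(z,d \right)} = \frac{9}{-9 + \frac{2 z}{3}}$ ($p{\left(z,d \right)} = \frac{9}{-9 + \frac{z + z}{1 + 2}} = \frac{9}{-9 + \frac{2 z}{3}}$)
$R{\left(D \right)} = - \frac{9}{11 D}$ ($R{\left(D \right)} = \frac{27 \frac{1}{-27 + 2 \left(-3\right)}}{D} + \frac{0}{-3} = \frac{27 \frac{1}{-27 - 6}}{D} + 0 \left(- \frac{1}{3}\right) = \frac{27 \frac{1}{-33}}{D} + 0 = \frac{27 \left(- \frac{1}{33}\right)}{D} + 0 = - \frac{9}{11 D} + 0 = - \frac{9}{11 D}$)
$\left(R{\left(-2 \right)} - 41\right)^{2} = \left(- \frac{9}{11 \left(-2\right)} - 41\right)^{2} = \left(\left(- \frac{9}{11}\right) \left(- \frac{1}{2}\right) - 41\right)^{2} = \left(\frac{9}{22} - 41\right)^{2} = \left(- \frac{893}{22}\right)^{2} = \frac{797449}{484}$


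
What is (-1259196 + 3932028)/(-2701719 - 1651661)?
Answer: -668208/1088345 ≈ -0.61397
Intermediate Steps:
(-1259196 + 3932028)/(-2701719 - 1651661) = 2672832/(-4353380) = 2672832*(-1/4353380) = -668208/1088345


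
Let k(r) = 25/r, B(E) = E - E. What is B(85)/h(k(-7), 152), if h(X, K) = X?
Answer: 0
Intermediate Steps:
B(E) = 0
B(85)/h(k(-7), 152) = 0/((25/(-7))) = 0/((25*(-1/7))) = 0/(-25/7) = 0*(-7/25) = 0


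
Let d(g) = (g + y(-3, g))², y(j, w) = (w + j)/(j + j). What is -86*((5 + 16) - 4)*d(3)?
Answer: -13158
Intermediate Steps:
y(j, w) = (j + w)/(2*j) (y(j, w) = (j + w)/((2*j)) = (j + w)*(1/(2*j)) = (j + w)/(2*j))
d(g) = (½ + 5*g/6)² (d(g) = (g + (½)*(-3 + g)/(-3))² = (g + (½)*(-⅓)*(-3 + g))² = (g + (½ - g/6))² = (½ + 5*g/6)²)
-86*((5 + 16) - 4)*d(3) = -86*((5 + 16) - 4)*(3 + 5*3)²/36 = -86*(21 - 4)*(3 + 15)²/36 = -1462*(1/36)*18² = -1462*(1/36)*324 = -1462*9 = -86*153 = -13158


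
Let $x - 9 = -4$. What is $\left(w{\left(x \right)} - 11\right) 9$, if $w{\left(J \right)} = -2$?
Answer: $-117$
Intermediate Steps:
$x = 5$ ($x = 9 - 4 = 5$)
$\left(w{\left(x \right)} - 11\right) 9 = \left(-2 - 11\right) 9 = \left(-13\right) 9 = -117$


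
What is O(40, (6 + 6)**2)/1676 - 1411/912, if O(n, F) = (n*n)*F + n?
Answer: 51949111/382128 ≈ 135.95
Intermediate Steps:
O(n, F) = n + F*n**2 (O(n, F) = n**2*F + n = F*n**2 + n = n + F*n**2)
O(40, (6 + 6)**2)/1676 - 1411/912 = (40*(1 + (6 + 6)**2*40))/1676 - 1411/912 = (40*(1 + 12**2*40))*(1/1676) - 1411*1/912 = (40*(1 + 144*40))*(1/1676) - 1411/912 = (40*(1 + 5760))*(1/1676) - 1411/912 = (40*5761)*(1/1676) - 1411/912 = 230440*(1/1676) - 1411/912 = 57610/419 - 1411/912 = 51949111/382128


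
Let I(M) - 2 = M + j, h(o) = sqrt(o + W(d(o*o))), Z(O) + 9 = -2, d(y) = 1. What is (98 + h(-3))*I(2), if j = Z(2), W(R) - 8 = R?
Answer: -686 - 7*sqrt(6) ≈ -703.15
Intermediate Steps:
Z(O) = -11 (Z(O) = -9 - 2 = -11)
W(R) = 8 + R
h(o) = sqrt(9 + o) (h(o) = sqrt(o + (8 + 1)) = sqrt(o + 9) = sqrt(9 + o))
j = -11
I(M) = -9 + M (I(M) = 2 + (M - 11) = 2 + (-11 + M) = -9 + M)
(98 + h(-3))*I(2) = (98 + sqrt(9 - 3))*(-9 + 2) = (98 + sqrt(6))*(-7) = -686 - 7*sqrt(6)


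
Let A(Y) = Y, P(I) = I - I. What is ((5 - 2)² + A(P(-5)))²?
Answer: 81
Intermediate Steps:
P(I) = 0
((5 - 2)² + A(P(-5)))² = ((5 - 2)² + 0)² = (3² + 0)² = (9 + 0)² = 9² = 81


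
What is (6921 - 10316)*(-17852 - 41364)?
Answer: 201038320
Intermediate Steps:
(6921 - 10316)*(-17852 - 41364) = -3395*(-59216) = 201038320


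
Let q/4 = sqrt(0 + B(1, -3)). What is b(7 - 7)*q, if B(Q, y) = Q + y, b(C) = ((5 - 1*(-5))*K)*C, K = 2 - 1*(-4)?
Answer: 0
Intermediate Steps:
K = 6 (K = 2 + 4 = 6)
b(C) = 60*C (b(C) = ((5 - 1*(-5))*6)*C = ((5 + 5)*6)*C = (10*6)*C = 60*C)
q = 4*I*sqrt(2) (q = 4*sqrt(0 + (1 - 3)) = 4*sqrt(0 - 2) = 4*sqrt(-2) = 4*(I*sqrt(2)) = 4*I*sqrt(2) ≈ 5.6569*I)
b(7 - 7)*q = (60*(7 - 7))*(4*I*sqrt(2)) = (60*0)*(4*I*sqrt(2)) = 0*(4*I*sqrt(2)) = 0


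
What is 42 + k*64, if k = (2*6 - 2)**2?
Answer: 6442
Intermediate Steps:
k = 100 (k = (12 - 2)**2 = 10**2 = 100)
42 + k*64 = 42 + 100*64 = 42 + 6400 = 6442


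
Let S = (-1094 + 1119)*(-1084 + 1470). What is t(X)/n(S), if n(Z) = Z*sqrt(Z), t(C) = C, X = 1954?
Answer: 977*sqrt(386)/9312250 ≈ 0.0020613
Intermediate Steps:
S = 9650 (S = 25*386 = 9650)
n(Z) = Z**(3/2)
t(X)/n(S) = 1954/(9650**(3/2)) = 1954/((48250*sqrt(386))) = 1954*(sqrt(386)/18624500) = 977*sqrt(386)/9312250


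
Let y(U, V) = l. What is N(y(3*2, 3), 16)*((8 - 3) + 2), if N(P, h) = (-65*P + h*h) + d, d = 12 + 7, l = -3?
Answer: 3290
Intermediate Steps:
y(U, V) = -3
d = 19
N(P, h) = 19 + h² - 65*P (N(P, h) = (-65*P + h*h) + 19 = (-65*P + h²) + 19 = (h² - 65*P) + 19 = 19 + h² - 65*P)
N(y(3*2, 3), 16)*((8 - 3) + 2) = (19 + 16² - 65*(-3))*((8 - 3) + 2) = (19 + 256 + 195)*(5 + 2) = 470*7 = 3290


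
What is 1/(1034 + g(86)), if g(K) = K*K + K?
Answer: 1/8516 ≈ 0.00011743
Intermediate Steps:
g(K) = K + K² (g(K) = K² + K = K + K²)
1/(1034 + g(86)) = 1/(1034 + 86*(1 + 86)) = 1/(1034 + 86*87) = 1/(1034 + 7482) = 1/8516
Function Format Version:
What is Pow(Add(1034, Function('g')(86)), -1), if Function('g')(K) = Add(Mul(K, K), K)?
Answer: Rational(1, 8516) ≈ 0.00011743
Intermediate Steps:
Function('g')(K) = Add(K, Pow(K, 2)) (Function('g')(K) = Add(Pow(K, 2), K) = Add(K, Pow(K, 2)))
Pow(Add(1034, Function('g')(86)), -1) = Pow(Add(1034, Mul(86, Add(1, 86))), -1) = Pow(Add(1034, Mul(86, 87)), -1) = Pow(Add(1034, 7482), -1) = Pow(8516, -1) = Rational(1, 8516)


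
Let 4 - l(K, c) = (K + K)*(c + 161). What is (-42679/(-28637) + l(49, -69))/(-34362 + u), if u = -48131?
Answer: 36861995/337478863 ≈ 0.10923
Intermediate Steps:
l(K, c) = 4 - 2*K*(161 + c) (l(K, c) = 4 - (K + K)*(c + 161) = 4 - 2*K*(161 + c))
(-42679/(-28637) + l(49, -69))/(-34362 + u) = (-42679/(-28637) + (4 - 322*49 - 2*49*(-69)))/(-34362 - 48131) = (-42679*(-1/28637) + (4 - 15778 + 6762))/(-82493) = (6097/4091 - 9012)*(-1/82493) = -36861995/4091*(-1/82493) = 36861995/337478863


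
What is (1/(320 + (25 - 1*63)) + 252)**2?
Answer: 5050234225/79524 ≈ 63506.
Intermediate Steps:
(1/(320 + (25 - 1*63)) + 252)**2 = (1/(320 + (25 - 63)) + 252)**2 = (1/(320 - 38) + 252)**2 = (1/282 + 252)**2 = (71065/282)**2 = 5050234225/79524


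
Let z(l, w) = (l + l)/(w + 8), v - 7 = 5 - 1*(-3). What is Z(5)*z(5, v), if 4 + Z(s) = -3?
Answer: -70/23 ≈ -3.0435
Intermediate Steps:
Z(s) = -7 (Z(s) = -4 - 3 = -7)
v = 15 (v = 7 + (5 - 1*(-3)) = 7 + (5 + 3) = 7 + 8 = 15)
z(l, w) = 2*l/(8 + w) (z(l, w) = (2*l)/(8 + w) = 2*l/(8 + w))
Z(5)*z(5, v) = -14*5/(8 + 15) = -14*5/23 = -7*10/23 = -70/23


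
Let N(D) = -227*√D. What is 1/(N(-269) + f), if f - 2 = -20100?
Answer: I/(-20098*I + 227*√269) ≈ -4.8105e-5 + 8.9113e-6*I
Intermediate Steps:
f = -20098 (f = 2 - 20100 = -20098)
1/(N(-269) + f) = 1/(-227*I*√269 - 20098) = 1/(-20098 - 227*I*√269)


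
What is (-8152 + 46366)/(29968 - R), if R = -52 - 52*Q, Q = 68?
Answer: 19107/16778 ≈ 1.1388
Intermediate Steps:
R = -3588 (R = -52 - 52*68 = -52 - 3536 = -3588)
(-8152 + 46366)/(29968 - R) = (-8152 + 46366)/(29968 - 1*(-3588)) = 38214/(29968 + 3588) = 38214/33556 = 38214*(1/33556) = 19107/16778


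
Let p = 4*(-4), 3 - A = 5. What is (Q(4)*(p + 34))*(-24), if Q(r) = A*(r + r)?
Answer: 6912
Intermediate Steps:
A = -2 (A = 3 - 1*5 = 3 - 5 = -2)
Q(r) = -4*r (Q(r) = -2*(r + r) = -4*r)
p = -16
(Q(4)*(p + 34))*(-24) = ((-4*4)*(-16 + 34))*(-24) = -16*18*(-24) = -288*(-24) = 6912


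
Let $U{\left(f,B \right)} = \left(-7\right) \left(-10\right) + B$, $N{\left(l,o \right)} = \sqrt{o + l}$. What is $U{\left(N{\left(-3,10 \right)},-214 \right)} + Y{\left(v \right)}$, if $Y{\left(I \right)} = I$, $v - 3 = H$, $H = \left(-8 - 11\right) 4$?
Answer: $-217$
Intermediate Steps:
$N{\left(l,o \right)} = \sqrt{l + o}$
$H = -76$ ($H = \left(-19\right) 4 = -76$)
$v = -73$ ($v = 3 - 76 = -73$)
$U{\left(f,B \right)} = 70 + B$
$U{\left(N{\left(-3,10 \right)},-214 \right)} + Y{\left(v \right)} = \left(70 - 214\right) - 73 = -144 - 73 = -217$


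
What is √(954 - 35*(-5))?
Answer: √1129 ≈ 33.601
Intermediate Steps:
√(954 - 35*(-5)) = √(954 + 175) = √1129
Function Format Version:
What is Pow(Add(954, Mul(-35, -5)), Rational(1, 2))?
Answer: Pow(1129, Rational(1, 2)) ≈ 33.601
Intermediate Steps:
Pow(Add(954, Mul(-35, -5)), Rational(1, 2)) = Pow(Add(954, 175), Rational(1, 2)) = Pow(1129, Rational(1, 2))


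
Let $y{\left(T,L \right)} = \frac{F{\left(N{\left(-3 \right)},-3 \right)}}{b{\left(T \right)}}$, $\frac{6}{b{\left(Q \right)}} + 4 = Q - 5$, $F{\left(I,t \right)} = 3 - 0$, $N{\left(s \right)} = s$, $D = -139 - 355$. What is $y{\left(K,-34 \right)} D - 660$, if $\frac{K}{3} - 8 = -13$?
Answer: $5268$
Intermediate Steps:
$K = -15$ ($K = 24 + 3 \left(-13\right) = 24 - 39 = -15$)
$D = -494$
$F{\left(I,t \right)} = 3$ ($F{\left(I,t \right)} = 3 + 0 = 3$)
$b{\left(Q \right)} = \frac{6}{-9 + Q}$ ($b{\left(Q \right)} = \frac{6}{-4 + \left(Q - 5\right)} = \frac{6}{-4 + \left(-5 + Q\right)} = \frac{6}{-9 + Q}$)
$y{\left(T,L \right)} = - \frac{9}{2} + \frac{T}{2}$ ($y{\left(T,L \right)} = \frac{3}{6 \frac{1}{-9 + T}} = 3 \left(- \frac{3}{2} + \frac{T}{6}\right) = - \frac{9}{2} + \frac{T}{2}$)
$y{\left(K,-34 \right)} D - 660 = \left(- \frac{9}{2} + \frac{1}{2} \left(-15\right)\right) \left(-494\right) - 660 = \left(- \frac{9}{2} - \frac{15}{2}\right) \left(-494\right) - 660 = \left(-12\right) \left(-494\right) - 660 = 5928 - 660 = 5268$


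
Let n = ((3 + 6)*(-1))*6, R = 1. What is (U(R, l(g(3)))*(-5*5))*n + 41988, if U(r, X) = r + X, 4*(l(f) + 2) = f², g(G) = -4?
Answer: 46038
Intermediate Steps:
l(f) = -2 + f²/4
U(r, X) = X + r
n = -54 (n = (9*(-1))*6 = -9*6 = -54)
(U(R, l(g(3)))*(-5*5))*n + 41988 = (((-2 + (¼)*(-4)²) + 1)*(-5*5))*(-54) + 41988 = (((-2 + (¼)*16) + 1)*(-25))*(-54) + 41988 = (((-2 + 4) + 1)*(-25))*(-54) + 41988 = ((2 + 1)*(-25))*(-54) + 41988 = (3*(-25))*(-54) + 41988 = -75*(-54) + 41988 = 4050 + 41988 = 46038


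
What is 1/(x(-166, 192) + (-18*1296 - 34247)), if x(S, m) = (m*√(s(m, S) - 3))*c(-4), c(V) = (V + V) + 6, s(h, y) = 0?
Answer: I/(-57575*I + 384*√3) ≈ -1.7366e-5 + 2.0062e-7*I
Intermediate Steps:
c(V) = 6 + 2*V (c(V) = 2*V + 6 = 6 + 2*V)
x(S, m) = -2*I*m*√3 (x(S, m) = (m*√(0 - 3))*(6 + 2*(-4)) = (m*√(-3))*(6 - 8) = (m*(I*√3))*(-2) = (I*m*√3)*(-2) = -2*I*m*√3)
1/(x(-166, 192) + (-18*1296 - 34247)) = 1/(-2*I*192*√3 + (-18*1296 - 34247)) = 1/(-384*I*√3 + (-23328 - 34247)) = 1/(-384*I*√3 - 57575) = 1/(-57575 - 384*I*√3)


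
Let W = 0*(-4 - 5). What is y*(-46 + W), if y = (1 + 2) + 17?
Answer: -920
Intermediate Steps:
W = 0 (W = 0*(-9) = 0)
y = 20 (y = 3 + 17 = 20)
y*(-46 + W) = 20*(-46 + 0) = 20*(-46) = -920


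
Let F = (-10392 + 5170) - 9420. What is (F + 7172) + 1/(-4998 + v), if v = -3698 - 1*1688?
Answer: -77568481/10384 ≈ -7470.0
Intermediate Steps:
F = -14642 (F = -5222 - 9420 = -14642)
v = -5386 (v = -3698 - 1688 = -5386)
(F + 7172) + 1/(-4998 + v) = (-14642 + 7172) + 1/(-4998 - 5386) = -7470 + 1/(-10384) = -7470 - 1/10384 = -77568481/10384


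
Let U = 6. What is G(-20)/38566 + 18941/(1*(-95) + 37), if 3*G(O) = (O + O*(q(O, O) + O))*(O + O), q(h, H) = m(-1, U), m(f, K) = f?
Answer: -1096181909/3355242 ≈ -326.71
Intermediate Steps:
q(h, H) = -1
G(O) = 2*O*(O + O*(-1 + O))/3 (G(O) = ((O + O*(-1 + O))*(O + O))/3 = ((O + O*(-1 + O))*(2*O))/3 = (2*O*(O + O*(-1 + O)))/3 = 2*O*(O + O*(-1 + O))/3)
G(-20)/38566 + 18941/(1*(-95) + 37) = ((2/3)*(-20)**3)/38566 + 18941/(1*(-95) + 37) = ((2/3)*(-8000))*(1/38566) + 18941/(-95 + 37) = -16000/3*1/38566 + 18941/(-58) = -8000/57849 + 18941*(-1/58) = -8000/57849 - 18941/58 = -1096181909/3355242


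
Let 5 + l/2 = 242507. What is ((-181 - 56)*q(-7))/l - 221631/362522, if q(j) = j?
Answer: -17815082921/29304103348 ≈ -0.60794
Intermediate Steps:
l = 485004 (l = -10 + 2*242507 = -10 + 485014 = 485004)
((-181 - 56)*q(-7))/l - 221631/362522 = ((-181 - 56)*(-7))/485004 - 221631/362522 = -237*(-7)*(1/485004) - 221631*1/362522 = 1659*(1/485004) - 221631/362522 = 553/161668 - 221631/362522 = -17815082921/29304103348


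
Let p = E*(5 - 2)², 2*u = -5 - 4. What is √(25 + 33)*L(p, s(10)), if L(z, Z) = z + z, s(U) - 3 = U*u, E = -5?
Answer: -90*√58 ≈ -685.42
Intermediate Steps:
u = -9/2 (u = (-5 - 4)/2 = (½)*(-9) = -9/2 ≈ -4.5000)
s(U) = 3 - 9*U/2 (s(U) = 3 + U*(-9/2) = 3 - 9*U/2)
p = -45 (p = -5*(5 - 2)² = -5*3² = -5*9 = -45)
L(z, Z) = 2*z
√(25 + 33)*L(p, s(10)) = √(25 + 33)*(2*(-45)) = √58*(-90) = -90*√58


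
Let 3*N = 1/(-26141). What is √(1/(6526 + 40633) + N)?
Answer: 4*√7226576402178/3698350257 ≈ 0.0029075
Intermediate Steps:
N = -1/78423 (N = (⅓)/(-26141) = (⅓)*(-1/26141) = -1/78423 ≈ -1.2751e-5)
√(1/(6526 + 40633) + N) = √(1/(6526 + 40633) - 1/78423) = √(1/47159 - 1/78423) = √(31264/3698350257) = 4*√7226576402178/3698350257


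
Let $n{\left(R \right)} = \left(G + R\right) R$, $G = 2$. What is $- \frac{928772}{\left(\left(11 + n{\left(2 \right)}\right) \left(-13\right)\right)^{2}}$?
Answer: $- \frac{71444}{4693} \approx -15.224$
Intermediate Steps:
$n{\left(R \right)} = R \left(2 + R\right)$ ($n{\left(R \right)} = \left(2 + R\right) R = R \left(2 + R\right)$)
$- \frac{928772}{\left(\left(11 + n{\left(2 \right)}\right) \left(-13\right)\right)^{2}} = - \frac{928772}{\left(\left(11 + 2 \left(2 + 2\right)\right) \left(-13\right)\right)^{2}} = - \frac{928772}{\left(\left(11 + 2 \cdot 4\right) \left(-13\right)\right)^{2}} = - \frac{928772}{\left(\left(11 + 8\right) \left(-13\right)\right)^{2}} = - \frac{928772}{\left(19 \left(-13\right)\right)^{2}} = - \frac{928772}{\left(-247\right)^{2}} = - \frac{928772}{61009} = \left(-928772\right) \frac{1}{61009} = - \frac{71444}{4693}$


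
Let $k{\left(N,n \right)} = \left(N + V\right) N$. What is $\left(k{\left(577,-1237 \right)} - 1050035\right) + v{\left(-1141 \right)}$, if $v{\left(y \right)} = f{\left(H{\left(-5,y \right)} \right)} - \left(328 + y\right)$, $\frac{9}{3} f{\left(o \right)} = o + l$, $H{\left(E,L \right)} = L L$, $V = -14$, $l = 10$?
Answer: $- \frac{871222}{3} \approx -2.9041 \cdot 10^{5}$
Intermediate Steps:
$H{\left(E,L \right)} = L^{2}$
$f{\left(o \right)} = \frac{10}{3} + \frac{o}{3}$ ($f{\left(o \right)} = \frac{o + 10}{3} = \frac{10 + o}{3} = \frac{10}{3} + \frac{o}{3}$)
$k{\left(N,n \right)} = N \left(-14 + N\right)$ ($k{\left(N,n \right)} = \left(N - 14\right) N = \left(-14 + N\right) N = N \left(-14 + N\right)$)
$v{\left(y \right)} = - \frac{974}{3} - y + \frac{y^{2}}{3}$ ($v{\left(y \right)} = \left(\frac{10}{3} + \frac{y^{2}}{3}\right) - \left(328 + y\right) = - \frac{974}{3} - y + \frac{y^{2}}{3}$)
$\left(k{\left(577,-1237 \right)} - 1050035\right) + v{\left(-1141 \right)} = \left(577 \left(-14 + 577\right) - 1050035\right) - \left(- \frac{2449}{3} - \frac{1301881}{3}\right) = \left(577 \cdot 563 - 1050035\right) + \left(- \frac{974}{3} + 1141 + \frac{1}{3} \cdot 1301881\right) = \left(324851 - 1050035\right) + \left(- \frac{974}{3} + 1141 + \frac{1301881}{3}\right) = -725184 + \frac{1304330}{3} = - \frac{871222}{3}$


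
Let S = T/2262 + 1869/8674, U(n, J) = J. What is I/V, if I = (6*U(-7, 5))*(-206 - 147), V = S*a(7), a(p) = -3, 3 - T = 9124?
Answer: -17315168910/18721969 ≈ -924.86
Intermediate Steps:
T = -9121 (T = 3 - 1*9124 = 3 - 9124 = -9121)
S = -18721969/4905147 (S = -9121/2262 + 1869/8674 = -18721969/4905147 ≈ -3.8168)
V = 18721969/1635049 (V = -18721969/4905147*(-3) = 18721969/1635049 ≈ 11.450)
I = -10590 (I = (6*5)*(-206 - 147) = 30*(-353) = -10590)
I/V = -10590/18721969/1635049 = -10590*1635049/18721969 = -17315168910/18721969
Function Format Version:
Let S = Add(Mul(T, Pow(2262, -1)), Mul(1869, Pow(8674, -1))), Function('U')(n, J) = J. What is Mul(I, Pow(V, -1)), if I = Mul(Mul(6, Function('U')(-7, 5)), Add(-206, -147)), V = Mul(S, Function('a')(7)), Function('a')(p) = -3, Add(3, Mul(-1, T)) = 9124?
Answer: Rational(-17315168910, 18721969) ≈ -924.86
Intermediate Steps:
T = -9121 (T = Add(3, Mul(-1, 9124)) = Add(3, -9124) = -9121)
S = Rational(-18721969, 4905147) (S = Add(Mul(-9121, Pow(2262, -1)), Mul(1869, Pow(8674, -1))) = Add(Mul(-9121, Rational(1, 2262)), Mul(1869, Rational(1, 8674))) = Add(Rational(-9121, 2262), Rational(1869, 8674)) = Rational(-18721969, 4905147) ≈ -3.8168)
V = Rational(18721969, 1635049) (V = Mul(Rational(-18721969, 4905147), -3) = Rational(18721969, 1635049) ≈ 11.450)
I = -10590 (I = Mul(Mul(6, 5), Add(-206, -147)) = Mul(30, -353) = -10590)
Mul(I, Pow(V, -1)) = Mul(-10590, Pow(Rational(18721969, 1635049), -1)) = Mul(-10590, Rational(1635049, 18721969)) = Rational(-17315168910, 18721969)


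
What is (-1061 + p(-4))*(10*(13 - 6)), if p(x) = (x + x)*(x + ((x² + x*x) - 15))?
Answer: -81550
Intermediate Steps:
p(x) = 2*x*(-15 + x + 2*x²) (p(x) = (2*x)*(x + ((x² + x²) - 15)) = (2*x)*(x + (2*x² - 15)) = (2*x)*(x + (-15 + 2*x²)) = (2*x)*(-15 + x + 2*x²) = 2*x*(-15 + x + 2*x²))
(-1061 + p(-4))*(10*(13 - 6)) = (-1061 + 2*(-4)*(-15 - 4 + 2*(-4)²))*(10*(13 - 6)) = (-1061 + 2*(-4)*(-15 - 4 + 2*16))*(10*7) = (-1061 + 2*(-4)*(-15 - 4 + 32))*70 = (-1061 + 2*(-4)*13)*70 = (-1061 - 104)*70 = -1165*70 = -81550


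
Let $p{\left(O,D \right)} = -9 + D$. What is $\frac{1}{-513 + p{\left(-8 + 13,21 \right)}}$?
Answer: $- \frac{1}{501} \approx -0.001996$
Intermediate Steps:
$\frac{1}{-513 + p{\left(-8 + 13,21 \right)}} = \frac{1}{-513 + \left(-9 + 21\right)} = \frac{1}{-513 + 12} = \frac{1}{-501} = - \frac{1}{501}$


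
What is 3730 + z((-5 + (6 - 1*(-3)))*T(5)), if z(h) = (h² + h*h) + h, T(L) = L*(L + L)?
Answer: 83930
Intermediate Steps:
T(L) = 2*L² (T(L) = L*(2*L) = 2*L²)
z(h) = h + 2*h² (z(h) = (h² + h²) + h = 2*h² + h = h + 2*h²)
3730 + z((-5 + (6 - 1*(-3)))*T(5)) = 3730 + ((-5 + (6 - 1*(-3)))*(2*5²))*(1 + 2*((-5 + (6 - 1*(-3)))*(2*5²))) = 3730 + ((-5 + (6 + 3))*(2*25))*(1 + 2*((-5 + (6 + 3))*(2*25))) = 3730 + ((-5 + 9)*50)*(1 + 2*((-5 + 9)*50)) = 3730 + (4*50)*(1 + 2*(4*50)) = 3730 + 200*(1 + 2*200) = 3730 + 200*(1 + 400) = 3730 + 200*401 = 3730 + 80200 = 83930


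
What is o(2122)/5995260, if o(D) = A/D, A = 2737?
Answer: 2737/12721941720 ≈ 2.1514e-7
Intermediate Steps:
o(D) = 2737/D
o(2122)/5995260 = (2737/2122)/5995260 = (2737*(1/2122))*(1/5995260) = (2737/2122)*(1/5995260) = 2737/12721941720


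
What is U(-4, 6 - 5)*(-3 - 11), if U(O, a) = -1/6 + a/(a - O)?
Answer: -7/15 ≈ -0.46667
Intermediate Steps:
U(O, a) = -⅙ + a/(a - O) (U(O, a) = -1*⅙ + a/(a - O) = -⅙ + a/(a - O))
U(-4, 6 - 5)*(-3 - 11) = ((-4 + 5*(6 - 5))/(6*((6 - 5) - 1*(-4))))*(-3 - 11) = ((-4 + 5*1)/(6*(1 + 4)))*(-14) = ((⅙)*(-4 + 5)/5)*(-14) = ((⅙)*(⅕)*1)*(-14) = (1/30)*(-14) = -7/15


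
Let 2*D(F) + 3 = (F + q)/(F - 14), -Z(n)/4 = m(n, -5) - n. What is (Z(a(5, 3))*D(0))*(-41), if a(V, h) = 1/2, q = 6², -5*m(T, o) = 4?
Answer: 20787/35 ≈ 593.91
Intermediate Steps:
m(T, o) = -⅘ (m(T, o) = -⅕*4 = -⅘)
q = 36
a(V, h) = ½
Z(n) = 16/5 + 4*n (Z(n) = -4*(-⅘ - n) = 16/5 + 4*n)
D(F) = -3/2 + (36 + F)/(2*(-14 + F)) (D(F) = -3/2 + ((F + 36)/(F - 14))/2 = -3/2 + ((36 + F)/(-14 + F))/2 = -3/2 + (36 + F)/(2*(-14 + F)))
(Z(a(5, 3))*D(0))*(-41) = ((16/5 + 4*(½))*((39 - 1*0)/(-14 + 0)))*(-41) = ((16/5 + 2)*((39 + 0)/(-14)))*(-41) = (26*(-1/14*39)/5)*(-41) = ((26/5)*(-39/14))*(-41) = -507/35*(-41) = 20787/35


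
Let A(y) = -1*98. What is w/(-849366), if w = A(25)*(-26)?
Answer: -26/8667 ≈ -0.0029999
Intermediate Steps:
A(y) = -98
w = 2548 (w = -98*(-26) = 2548)
w/(-849366) = 2548/(-849366) = 2548*(-1/849366) = -26/8667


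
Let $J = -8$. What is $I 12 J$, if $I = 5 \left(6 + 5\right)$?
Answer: $-5280$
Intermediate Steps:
$I = 55$ ($I = 5 \cdot 11 = 55$)
$I 12 J = 55 \cdot 12 \left(-8\right) = 660 \left(-8\right) = -5280$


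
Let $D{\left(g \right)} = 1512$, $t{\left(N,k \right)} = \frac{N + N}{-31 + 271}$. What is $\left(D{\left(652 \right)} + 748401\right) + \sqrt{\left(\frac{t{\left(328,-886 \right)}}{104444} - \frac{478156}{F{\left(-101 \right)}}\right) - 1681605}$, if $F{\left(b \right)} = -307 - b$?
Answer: $749913 + \frac{i \sqrt{10931709465049164004515}}{80682990} \approx 7.4991 \cdot 10^{5} + 1295.9 i$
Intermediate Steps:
$t{\left(N,k \right)} = \frac{N}{120}$ ($t{\left(N,k \right)} = \frac{2 N}{240} = 2 N \frac{1}{240} = \frac{N}{120}$)
$\left(D{\left(652 \right)} + 748401\right) + \sqrt{\left(\frac{t{\left(328,-886 \right)}}{104444} - \frac{478156}{F{\left(-101 \right)}}\right) - 1681605} = \left(1512 + 748401\right) + \sqrt{\left(\frac{\frac{1}{120} \cdot 328}{104444} - \frac{478156}{-307 - -101}\right) - 1681605} = 749913 + \sqrt{\left(\frac{41}{15} \cdot \frac{1}{104444} - \frac{478156}{-307 + 101}\right) - 1681605} = 749913 + \sqrt{\left(\frac{41}{1566660} - \frac{478156}{-206}\right) - 1681605} = 749913 + \sqrt{\left(\frac{41}{1566660} - - \frac{239078}{103}\right) - 1681605} = 749913 + \sqrt{\left(\frac{41}{1566660} + \frac{239078}{103}\right) - 1681605} = 749913 + \sqrt{\frac{374553943703}{161365980} - 1681605} = 749913 + \sqrt{- \frac{270979284854197}{161365980}} = 749913 + \frac{i \sqrt{10931709465049164004515}}{80682990}$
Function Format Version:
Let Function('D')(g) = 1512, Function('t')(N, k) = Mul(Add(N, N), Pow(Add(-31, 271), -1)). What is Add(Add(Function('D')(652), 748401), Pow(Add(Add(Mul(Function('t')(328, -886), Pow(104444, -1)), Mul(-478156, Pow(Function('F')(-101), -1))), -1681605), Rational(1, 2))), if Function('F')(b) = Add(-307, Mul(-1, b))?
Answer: Add(749913, Mul(Rational(1, 80682990), I, Pow(10931709465049164004515, Rational(1, 2)))) ≈ Add(7.4991e+5, Mul(1295.9, I))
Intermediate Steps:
Function('t')(N, k) = Mul(Rational(1, 120), N) (Function('t')(N, k) = Mul(Mul(2, N), Pow(240, -1)) = Mul(Mul(2, N), Rational(1, 240)) = Mul(Rational(1, 120), N))
Add(Add(Function('D')(652), 748401), Pow(Add(Add(Mul(Function('t')(328, -886), Pow(104444, -1)), Mul(-478156, Pow(Function('F')(-101), -1))), -1681605), Rational(1, 2))) = Add(Add(1512, 748401), Pow(Add(Add(Mul(Mul(Rational(1, 120), 328), Pow(104444, -1)), Mul(-478156, Pow(Add(-307, Mul(-1, -101)), -1))), -1681605), Rational(1, 2))) = Add(749913, Pow(Add(Add(Mul(Rational(41, 15), Rational(1, 104444)), Mul(-478156, Pow(Add(-307, 101), -1))), -1681605), Rational(1, 2))) = Add(749913, Pow(Add(Add(Rational(41, 1566660), Mul(-478156, Pow(-206, -1))), -1681605), Rational(1, 2))) = Add(749913, Pow(Add(Add(Rational(41, 1566660), Mul(-478156, Rational(-1, 206))), -1681605), Rational(1, 2))) = Add(749913, Pow(Add(Add(Rational(41, 1566660), Rational(239078, 103)), -1681605), Rational(1, 2))) = Add(749913, Pow(Add(Rational(374553943703, 161365980), -1681605), Rational(1, 2))) = Add(749913, Pow(Rational(-270979284854197, 161365980), Rational(1, 2))) = Add(749913, Mul(Rational(1, 80682990), I, Pow(10931709465049164004515, Rational(1, 2))))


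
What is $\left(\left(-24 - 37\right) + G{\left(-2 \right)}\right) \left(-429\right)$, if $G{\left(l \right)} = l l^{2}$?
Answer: $29601$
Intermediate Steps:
$G{\left(l \right)} = l^{3}$
$\left(\left(-24 - 37\right) + G{\left(-2 \right)}\right) \left(-429\right) = \left(\left(-24 - 37\right) + \left(-2\right)^{3}\right) \left(-429\right) = \left(-61 - 8\right) \left(-429\right) = \left(-69\right) \left(-429\right) = 29601$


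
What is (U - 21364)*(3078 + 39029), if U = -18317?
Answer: -1670847867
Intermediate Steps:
(U - 21364)*(3078 + 39029) = (-18317 - 21364)*(3078 + 39029) = -39681*42107 = -1670847867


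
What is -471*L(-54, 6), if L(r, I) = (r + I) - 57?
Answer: 49455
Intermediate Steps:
L(r, I) = -57 + I + r (L(r, I) = (I + r) - 57 = -57 + I + r)
-471*L(-54, 6) = -471*(-57 + 6 - 54) = -471*(-105) = 49455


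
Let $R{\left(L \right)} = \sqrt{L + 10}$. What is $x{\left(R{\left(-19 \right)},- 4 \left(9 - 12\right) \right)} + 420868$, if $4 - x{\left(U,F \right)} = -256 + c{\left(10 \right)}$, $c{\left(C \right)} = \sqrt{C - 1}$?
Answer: $421125$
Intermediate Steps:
$c{\left(C \right)} = \sqrt{-1 + C}$
$R{\left(L \right)} = \sqrt{10 + L}$
$x{\left(U,F \right)} = 257$ ($x{\left(U,F \right)} = 4 - \left(-256 + \sqrt{-1 + 10}\right) = 4 - \left(-256 + \sqrt{9}\right) = 4 - \left(-256 + 3\right) = 4 - -253 = 4 + 253 = 257$)
$x{\left(R{\left(-19 \right)},- 4 \left(9 - 12\right) \right)} + 420868 = 257 + 420868 = 421125$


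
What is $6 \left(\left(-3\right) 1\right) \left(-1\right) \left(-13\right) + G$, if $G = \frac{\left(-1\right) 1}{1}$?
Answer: $-235$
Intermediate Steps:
$G = -1$ ($G = \left(-1\right) 1 = -1$)
$6 \left(\left(-3\right) 1\right) \left(-1\right) \left(-13\right) + G = 6 \left(\left(-3\right) 1\right) \left(-1\right) \left(-13\right) - 1 = 6 \left(-3\right) \left(-1\right) \left(-13\right) - 1 = \left(-18\right) \left(-1\right) \left(-13\right) - 1 = 18 \left(-13\right) - 1 = -234 - 1 = -235$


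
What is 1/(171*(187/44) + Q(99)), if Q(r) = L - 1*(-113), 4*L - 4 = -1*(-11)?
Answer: 2/1687 ≈ 0.0011855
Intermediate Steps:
L = 15/4 (L = 1 + (-1*(-11))/4 = 1 + (¼)*11 = 1 + 11/4 = 15/4 ≈ 3.7500)
Q(r) = 467/4 (Q(r) = 15/4 - 1*(-113) = 15/4 + 113 = 467/4)
1/(171*(187/44) + Q(99)) = 1/(171*(187/44) + 467/4) = 1/(171*(187*(1/44)) + 467/4) = 1/(171*(17/4) + 467/4) = 1/(2907/4 + 467/4) = 1/(1687/2) = 2/1687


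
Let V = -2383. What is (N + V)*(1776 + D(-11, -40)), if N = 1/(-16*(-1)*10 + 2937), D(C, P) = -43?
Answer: -12789799950/3097 ≈ -4.1297e+6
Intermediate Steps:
N = 1/3097 (N = 1/(16*10 + 2937) = 1/(160 + 2937) = 1/3097 ≈ 0.00032289)
(N + V)*(1776 + D(-11, -40)) = (1/3097 - 2383)*(1776 - 43) = -7380150/3097*1733 = -12789799950/3097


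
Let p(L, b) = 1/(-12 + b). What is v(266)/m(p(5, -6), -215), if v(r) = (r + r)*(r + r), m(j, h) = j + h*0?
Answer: -5094432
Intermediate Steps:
m(j, h) = j (m(j, h) = j + 0 = j)
v(r) = 4*r² (v(r) = (2*r)*(2*r) = 4*r²)
v(266)/m(p(5, -6), -215) = (4*266²)/(1/(-12 - 6)) = (4*70756)/(1/(-18)) = 283024/(-1/18) = 283024*(-18) = -5094432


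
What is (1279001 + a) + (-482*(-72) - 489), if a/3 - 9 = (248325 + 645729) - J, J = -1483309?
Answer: 8445332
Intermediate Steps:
a = 7132116 (a = 27 + 3*((248325 + 645729) - 1*(-1483309)) = 27 + 3*(894054 + 1483309) = 27 + 3*2377363 = 27 + 7132089 = 7132116)
(1279001 + a) + (-482*(-72) - 489) = (1279001 + 7132116) + (-482*(-72) - 489) = 8411117 + (34704 - 489) = 8411117 + 34215 = 8445332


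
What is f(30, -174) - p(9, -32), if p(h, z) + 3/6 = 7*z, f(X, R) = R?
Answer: 101/2 ≈ 50.500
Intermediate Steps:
p(h, z) = -½ + 7*z
f(30, -174) - p(9, -32) = -174 - (-½ + 7*(-32)) = -174 - (-½ - 224) = -174 - 1*(-449/2) = -174 + 449/2 = 101/2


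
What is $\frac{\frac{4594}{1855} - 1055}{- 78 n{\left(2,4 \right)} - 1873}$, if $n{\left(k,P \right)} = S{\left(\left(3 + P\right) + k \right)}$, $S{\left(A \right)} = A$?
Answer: $\frac{1952431}{4776625} \approx 0.40875$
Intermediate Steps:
$n{\left(k,P \right)} = 3 + P + k$ ($n{\left(k,P \right)} = \left(3 + P\right) + k = 3 + P + k$)
$\frac{\frac{4594}{1855} - 1055}{- 78 n{\left(2,4 \right)} - 1873} = \frac{\frac{4594}{1855} - 1055}{- 78 \left(3 + 4 + 2\right) - 1873} = \frac{4594 \cdot \frac{1}{1855} - 1055}{\left(-78\right) 9 - 1873} = \frac{\frac{4594}{1855} - 1055}{-702 - 1873} = - \frac{1952431}{1855 \left(-2575\right)} = \left(- \frac{1952431}{1855}\right) \left(- \frac{1}{2575}\right) = \frac{1952431}{4776625}$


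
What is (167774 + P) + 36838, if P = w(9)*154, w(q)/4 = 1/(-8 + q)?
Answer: 205228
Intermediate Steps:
w(q) = 4/(-8 + q)
P = 616 (P = (4/(-8 + 9))*154 = (4/1)*154 = (4*1)*154 = 4*154 = 616)
(167774 + P) + 36838 = (167774 + 616) + 36838 = 168390 + 36838 = 205228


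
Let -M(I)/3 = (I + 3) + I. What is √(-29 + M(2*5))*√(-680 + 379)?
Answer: -7*√602 ≈ -171.75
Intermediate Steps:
M(I) = -9 - 6*I (M(I) = -3*((I + 3) + I) = -3*((3 + I) + I) = -3*(3 + 2*I) = -9 - 6*I)
√(-29 + M(2*5))*√(-680 + 379) = √(-29 + (-9 - 12*5))*√(-680 + 379) = √(-29 + (-9 - 6*10))*√(-301) = √(-29 + (-9 - 60))*(I*√301) = √(-29 - 69)*(I*√301) = √(-98)*(I*√301) = (7*I*√2)*(I*√301) = -7*√602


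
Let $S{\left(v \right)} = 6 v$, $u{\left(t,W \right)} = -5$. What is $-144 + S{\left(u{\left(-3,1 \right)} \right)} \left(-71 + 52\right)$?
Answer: $426$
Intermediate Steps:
$-144 + S{\left(u{\left(-3,1 \right)} \right)} \left(-71 + 52\right) = -144 + 6 \left(-5\right) \left(-71 + 52\right) = -144 - -570 = -144 + 570 = 426$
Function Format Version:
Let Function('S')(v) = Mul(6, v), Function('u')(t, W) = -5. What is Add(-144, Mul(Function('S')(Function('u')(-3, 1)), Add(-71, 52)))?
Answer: 426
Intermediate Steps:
Add(-144, Mul(Function('S')(Function('u')(-3, 1)), Add(-71, 52))) = Add(-144, Mul(Mul(6, -5), Add(-71, 52))) = Add(-144, Mul(-30, -19)) = Add(-144, 570) = 426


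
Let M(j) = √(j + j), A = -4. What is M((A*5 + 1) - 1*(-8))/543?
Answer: I*√22/543 ≈ 0.008638*I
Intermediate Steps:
M(j) = √2*√j (M(j) = √(2*j) = √2*√j)
M((A*5 + 1) - 1*(-8))/543 = (√2*√((-4*5 + 1) - 1*(-8)))/543 = (√2*√((-20 + 1) + 8))*(1/543) = (√2*√(-19 + 8))*(1/543) = (√2*√(-11))*(1/543) = (√2*(I*√11))*(1/543) = (I*√22)*(1/543) = I*√22/543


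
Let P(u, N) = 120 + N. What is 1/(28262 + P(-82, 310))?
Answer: 1/28692 ≈ 3.4853e-5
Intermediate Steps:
1/(28262 + P(-82, 310)) = 1/(28262 + (120 + 310)) = 1/(28262 + 430) = 1/28692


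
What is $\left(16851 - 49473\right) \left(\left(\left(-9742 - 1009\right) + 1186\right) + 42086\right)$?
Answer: $-1060900062$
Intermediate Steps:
$\left(16851 - 49473\right) \left(\left(\left(-9742 - 1009\right) + 1186\right) + 42086\right) = - 32622 \left(\left(-10751 + 1186\right) + 42086\right) = - 32622 \left(-9565 + 42086\right) = \left(-32622\right) 32521 = -1060900062$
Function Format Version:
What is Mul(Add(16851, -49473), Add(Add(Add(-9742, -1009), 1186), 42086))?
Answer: -1060900062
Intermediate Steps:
Mul(Add(16851, -49473), Add(Add(Add(-9742, -1009), 1186), 42086)) = Mul(-32622, Add(Add(-10751, 1186), 42086)) = Mul(-32622, Add(-9565, 42086)) = Mul(-32622, 32521) = -1060900062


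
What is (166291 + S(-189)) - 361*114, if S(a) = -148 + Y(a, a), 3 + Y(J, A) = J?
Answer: 124797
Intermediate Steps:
Y(J, A) = -3 + J
S(a) = -151 + a (S(a) = -148 + (-3 + a) = -151 + a)
(166291 + S(-189)) - 361*114 = (166291 + (-151 - 189)) - 361*114 = (166291 - 340) - 41154 = 165951 - 41154 = 124797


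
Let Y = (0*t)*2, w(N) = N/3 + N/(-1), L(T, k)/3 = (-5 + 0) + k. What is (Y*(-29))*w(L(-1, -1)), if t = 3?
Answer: 0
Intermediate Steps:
L(T, k) = -15 + 3*k (L(T, k) = 3*((-5 + 0) + k) = 3*(-5 + k) = -15 + 3*k)
w(N) = -2*N/3 (w(N) = N*(1/3) + N*(-1) = N/3 - N = -2*N/3)
Y = 0 (Y = (0*3)*2 = 0*2 = 0)
(Y*(-29))*w(L(-1, -1)) = (0*(-29))*(-2*(-15 + 3*(-1))/3) = 0*(-2*(-15 - 3)/3) = 0*(-2/3*(-18)) = 0*12 = 0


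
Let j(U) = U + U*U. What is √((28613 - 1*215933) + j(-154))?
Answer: 7*I*√3342 ≈ 404.67*I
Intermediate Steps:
j(U) = U + U²
√((28613 - 1*215933) + j(-154)) = √((28613 - 1*215933) - 154*(1 - 154)) = √((28613 - 215933) - 154*(-153)) = √(-187320 + 23562) = √(-163758) = 7*I*√3342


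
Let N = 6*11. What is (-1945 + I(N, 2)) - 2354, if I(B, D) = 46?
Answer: -4253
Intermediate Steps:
N = 66
(-1945 + I(N, 2)) - 2354 = (-1945 + 46) - 2354 = -1899 - 2354 = -4253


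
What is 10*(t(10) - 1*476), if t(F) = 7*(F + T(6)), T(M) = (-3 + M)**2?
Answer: -3430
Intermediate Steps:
t(F) = 63 + 7*F (t(F) = 7*(F + (-3 + 6)**2) = 7*(F + 3**2) = 7*(F + 9) = 7*(9 + F) = 63 + 7*F)
10*(t(10) - 1*476) = 10*((63 + 7*10) - 1*476) = 10*((63 + 70) - 476) = 10*(133 - 476) = 10*(-343) = -3430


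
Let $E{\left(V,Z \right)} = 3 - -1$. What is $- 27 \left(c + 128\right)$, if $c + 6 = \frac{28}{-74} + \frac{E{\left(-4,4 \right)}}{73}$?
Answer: $- \frac{8873496}{2701} \approx -3285.3$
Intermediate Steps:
$E{\left(V,Z \right)} = 4$ ($E{\left(V,Z \right)} = 3 + 1 = 4$)
$c = - \frac{17080}{2701}$ ($c = -6 + \left(\frac{28}{-74} + \frac{4}{73}\right) = -6 + \left(28 \left(- \frac{1}{74}\right) + 4 \cdot \frac{1}{73}\right) = -6 + \left(- \frac{14}{37} + \frac{4}{73}\right) = -6 - \frac{874}{2701} = - \frac{17080}{2701} \approx -6.3236$)
$- 27 \left(c + 128\right) = - 27 \left(- \frac{17080}{2701} + 128\right) = \left(-27\right) \frac{328648}{2701} = - \frac{8873496}{2701}$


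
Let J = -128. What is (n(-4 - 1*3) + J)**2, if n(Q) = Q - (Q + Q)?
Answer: 14641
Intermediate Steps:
n(Q) = -Q (n(Q) = Q - 2*Q = -Q)
(n(-4 - 1*3) + J)**2 = (-(-4 - 1*3) - 128)**2 = (-(-4 - 3) - 128)**2 = (-1*(-7) - 128)**2 = (7 - 128)**2 = (-121)**2 = 14641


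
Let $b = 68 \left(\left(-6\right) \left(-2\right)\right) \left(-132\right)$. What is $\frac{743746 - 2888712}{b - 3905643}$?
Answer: $\frac{2144966}{4013355} \approx 0.53446$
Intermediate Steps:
$b = -107712$ ($b = 68 \cdot 12 \left(-132\right) = 816 \left(-132\right) = -107712$)
$\frac{743746 - 2888712}{b - 3905643} = \frac{743746 - 2888712}{-107712 - 3905643} = - \frac{2144966}{-4013355} = \left(-2144966\right) \left(- \frac{1}{4013355}\right) = \frac{2144966}{4013355}$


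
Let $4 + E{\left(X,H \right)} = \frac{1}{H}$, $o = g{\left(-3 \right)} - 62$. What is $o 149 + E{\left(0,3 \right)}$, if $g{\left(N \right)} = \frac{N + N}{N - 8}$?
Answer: $- \frac{302293}{33} \approx -9160.4$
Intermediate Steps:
$g{\left(N \right)} = \frac{2 N}{-8 + N}$
$o = - \frac{676}{11}$ ($o = 2 \left(-3\right) \frac{1}{-8 - 3} - 62 = 2 \left(-3\right) \frac{1}{-11} - 62 = 2 \left(-3\right) \left(- \frac{1}{11}\right) - 62 = \frac{6}{11} - 62 = - \frac{676}{11} \approx -61.455$)
$E{\left(X,H \right)} = -4 + \frac{1}{H}$
$o 149 + E{\left(0,3 \right)} = \left(- \frac{676}{11}\right) 149 - \left(4 - \frac{1}{3}\right) = - \frac{100724}{11} + \left(-4 + \frac{1}{3}\right) = - \frac{100724}{11} - \frac{11}{3} = - \frac{302293}{33}$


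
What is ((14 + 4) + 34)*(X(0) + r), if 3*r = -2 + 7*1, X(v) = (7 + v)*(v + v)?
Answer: 260/3 ≈ 86.667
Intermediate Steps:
X(v) = 2*v*(7 + v) (X(v) = (7 + v)*(2*v) = 2*v*(7 + v))
r = 5/3 (r = (-2 + 7*1)/3 = (-2 + 7)/3 = (⅓)*5 = 5/3 ≈ 1.6667)
((14 + 4) + 34)*(X(0) + r) = ((14 + 4) + 34)*(2*0*(7 + 0) + 5/3) = (18 + 34)*(2*0*7 + 5/3) = 52*(0 + 5/3) = 52*(5/3) = 260/3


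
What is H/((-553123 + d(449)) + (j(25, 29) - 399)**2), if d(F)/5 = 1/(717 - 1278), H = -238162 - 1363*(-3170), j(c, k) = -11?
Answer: -572577357/53999477 ≈ -10.603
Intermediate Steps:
H = 4082548 (H = -238162 - 1*(-4320710) = -238162 + 4320710 = 4082548)
d(F) = -5/561 (d(F) = 5/(717 - 1278) = 5/(-561) = 5*(-1/561) = -5/561)
H/((-553123 + d(449)) + (j(25, 29) - 399)**2) = 4082548/((-553123 - 5/561) + (-11 - 399)**2) = 4082548/(-310302008/561 + (-410)**2) = 4082548/(-310302008/561 + 168100) = 4082548/(-215997908/561) = 4082548*(-561/215997908) = -572577357/53999477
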